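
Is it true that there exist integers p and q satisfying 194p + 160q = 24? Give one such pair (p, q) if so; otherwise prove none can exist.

Since gcd(194, 160) = 2 and 24 = 2·12, Bézout's identity guarantees a solution.
Dividing through by 2 reduces the equation to 97p + 80q = 12.
Run the Euclidean algorithm on 97 and 80: 97 = 1·80 + 17, 80 = 4·17 + 12, 17 = 1·12 + 5, 12 = 2·5 + 2, 5 = 2·2 + 1, 2 = 2·1 + 0.
Working back up the chain: 1 = 5 − 2·2 = 5 − 2·(12 − 2·5) = −2·12 + 5·5 = −2·12 + 5·(17 − 1·12) = 5·17 − 7·12 = 5·17 − 7·(80 − 4·17) = −7·80 + 33·17 = −7·80 + 33·(97 − 1·80) = 33·97 − 40·80. So 97·33 + 80·(-40) = 1.
Multiplying through by 12: p = 33·12 = 396, q = (-40)·12 = -480 is a solution.
Shifting by a multiple of (80, −97) keeps it a solution: p = 396 − 4·80 = 76, q = -480 + 4·97 = -92.
Check: 194·76 + 160·(-92) = 14744 − 14720 = 24. ✓

p = 76, q = -92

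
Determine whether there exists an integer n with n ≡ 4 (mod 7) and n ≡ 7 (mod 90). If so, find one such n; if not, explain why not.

n = 277

gcd(7, 90) = 1, so the Chinese Remainder Theorem guarantees exactly one residue class mod 630 satisfying both.
Write n = 4 + 7t and require 4 + 7t ≡ 7 (mod 90), i.e. 7t ≡ 3 (mod 90).
To invert 7 modulo 90: 90 = 12·7 + 6, 7 = 1·6 + 1, 6 = 6·1 + 0, and unwinding, 1 = 7 − 1·6 = 7 − (90 − 12·7) = −90 + 13·7. Thus 7⁻¹ ≡ 13 (mod 90).
Multiplying by 13: t ≡ 13·3 = 39 (mod 90).
With t = 39: n = 4 + 7·39 = 277.
Indeed 277 ≡ 4 (mod 7) and 277 ≡ 7 (mod 90).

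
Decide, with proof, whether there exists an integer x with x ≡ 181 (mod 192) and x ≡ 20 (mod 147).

No such integer exists.

Both moduli are multiples of 3 = gcd(192, 147), so any solution would satisfy x ≡ 181 and x ≡ 20 modulo 3 simultaneously.
However 181 ≡ 1 and 20 ≡ 2 (mod 3), and 1 ≠ 2.
Hence the system has no solution.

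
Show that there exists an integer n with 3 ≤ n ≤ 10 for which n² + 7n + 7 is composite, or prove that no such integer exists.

At n = 10: 10² + 7·10 + 7 = 177 = 3·59, which is composite.

n = 10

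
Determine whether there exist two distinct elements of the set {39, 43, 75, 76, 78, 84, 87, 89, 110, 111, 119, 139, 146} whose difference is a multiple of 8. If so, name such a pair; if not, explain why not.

The pair (39, 87) works.

Both 39 and 87 leave remainder 7 on division by 8; their difference 48 = 6·8 is a multiple of 8.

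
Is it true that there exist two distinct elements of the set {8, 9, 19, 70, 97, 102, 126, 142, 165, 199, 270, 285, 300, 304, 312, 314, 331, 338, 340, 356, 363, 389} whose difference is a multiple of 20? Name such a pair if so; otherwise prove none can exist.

9 mod 20 = 9 and 389 mod 20 = 9, so 389 − 9 = 380 = 19·20.

The pair (9, 389) works.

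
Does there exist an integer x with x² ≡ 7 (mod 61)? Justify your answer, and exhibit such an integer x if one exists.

61 is prime, so by Euler's criterion 7 is a square mod 61 iff 7^((61−1)/2) = 7^30 ≡ 1 (mod 61).
Squaring successively (mod 61): 7^2 = 49 ≡ 49; 7^4 ≡ 49² = 2401 ≡ 22; 7^8 ≡ 22² = 484 ≡ 57; 7^16 ≡ 57² = 3249 ≡ 16.
Since 30 = 16 + 8 + 4 + 2, 7^30 ≡ 16 · 57 · 22 · 49; multiplying out mod 61: 16·57 = 912 ≡ 58, then 58·22 = 1276 ≡ 56, then 56·49 = 2744 ≡ 60. Thus 7^30 ≡ 60 ≡ −1 (mod 61).
The value −1 means 7 is a non-residue modulo 61, so x² ≡ 7 (mod 61) is impossible.

No such integer exists.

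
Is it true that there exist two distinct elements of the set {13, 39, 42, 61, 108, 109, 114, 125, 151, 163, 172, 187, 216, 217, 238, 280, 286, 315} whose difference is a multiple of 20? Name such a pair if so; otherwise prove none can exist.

Reduce each element modulo 20: 13↦13, 39↦19, 42↦2, 61↦1, 108↦8, 109↦9, 114↦14, 125↦5, 151↦11, 163↦3, 172↦12, 187↦7, 216↦16, 217↦17, 238↦18, 280↦0, 286↦6, 315↦15.
These 18 residues are pairwise different, hence no difference of two elements is divisible by 20.

No, no such pair exists.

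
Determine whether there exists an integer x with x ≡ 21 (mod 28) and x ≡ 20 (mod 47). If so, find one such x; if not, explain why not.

x = 161

gcd(28, 47) = 1, so the Chinese Remainder Theorem guarantees exactly one residue class mod 1316 satisfying both.
Write x = 21 + 28t and require 21 + 28t ≡ 20 (mod 47), i.e. 28t ≡ 46 (mod 47).
Invert 28 mod 47 by the Euclidean algorithm: 47 = 1·28 + 19, 28 = 1·19 + 9, 19 = 2·9 + 1, 9 = 9·1 + 0; back-substituting, 1 = 19 − 2·9 = 19 − 2·(28 − 1·19) = −2·28 + 3·19 = −2·28 + 3·(47 − 1·28) = 3·47 − 5·28. Hence 28·(-5) ≡ 1, so 28⁻¹ ≡ -5 ≡ 42 (mod 47).
Multiplying by 42: t ≡ 42·46 = 1932 ≡ 5 (mod 47).
With t = 5: x = 21 + 28·5 = 161.
Verify: 161 = 5·28 + 21 and 161 = 3·47 + 20. ✓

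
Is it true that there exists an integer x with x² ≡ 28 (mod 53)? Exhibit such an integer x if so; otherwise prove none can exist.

x = 44 works: 44² = 1936, and 1936 − 28 = 1908 = 36·53.

x = 44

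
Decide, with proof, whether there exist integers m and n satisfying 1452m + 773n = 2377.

Since gcd(1452, 773) = 1, every integer is an integer combination of 1452 and 773.
Euclidean algorithm: 1452 = 1·773 + 679, 773 = 1·679 + 94, 679 = 7·94 + 21, 94 = 4·21 + 10, 21 = 2·10 + 1, 10 = 10·1 + 0.
Unwinding: 1 = 21 − 2·10 = 21 − 2·(94 − 4·21) = −2·94 + 9·21 = −2·94 + 9·(679 − 7·94) = 9·679 − 65·94 = 9·679 − 65·(773 − 1·679) = −65·773 + 74·679 = −65·773 + 74·(1452 − 1·773) = 74·1452 − 139·773, i.e. 1452·74 + 773·(-139) = 1.
Multiplying through by 2377: m = 74·2377 = 175898, n = (-139)·2377 = -330403 is a solution.
The general solution is m = 175898 + 773k, n = -330403 − 1452k; taking k = -227 gives the smaller pair m = 427, n = -799.
Indeed 1452·427 + 773·(-799) = 620004 − 617627 = 2377.

m = 427, n = -799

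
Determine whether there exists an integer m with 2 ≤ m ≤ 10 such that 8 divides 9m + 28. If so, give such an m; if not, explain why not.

Scanning upward from m = 2 gives 46, 55, none divisible by 8. Try m = 4: 9·4 + 28 = 64 = 8·8, which is divisible by 8.

m = 4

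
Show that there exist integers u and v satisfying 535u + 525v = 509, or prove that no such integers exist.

Both 535 and 525 are divisible by gcd(535, 525) = 5, hence so is any combination 535u + 525v.
However 509 leaves remainder 4 on division by 5.
So the equation is unsolvable over ℤ.

No such integers exist.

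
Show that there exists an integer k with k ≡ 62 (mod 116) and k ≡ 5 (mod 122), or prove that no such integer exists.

No, no such integer exists.

Both moduli are multiples of 2 = gcd(116, 122), so any solution would satisfy k ≡ 62 and k ≡ 5 modulo 2 simultaneously.
These are incompatible: 62 − 5 = 57 is not divisible by 2.
So no integer satisfies both congruences.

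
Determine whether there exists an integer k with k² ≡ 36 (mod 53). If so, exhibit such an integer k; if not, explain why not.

k = 6

Take k = 6. Then 6² = 36, and since 0 ≤ 36 < 53 this is already reduced: 6² ≡ 36 (mod 53).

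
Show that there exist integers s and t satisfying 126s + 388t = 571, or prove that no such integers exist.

Any value of 126s + 388t is a multiple of gcd(126, 388) = 2.
But 571 is not a multiple of 2 (it leaves remainder 1).
So the equation is unsolvable over ℤ.

No, no such integers exist.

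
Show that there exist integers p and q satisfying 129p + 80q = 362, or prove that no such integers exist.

p = 58, q = -89

Since gcd(129, 80) = 1, every integer is an integer combination of 129 and 80.
Euclidean algorithm: 129 = 1·80 + 49, 80 = 1·49 + 31, 49 = 1·31 + 18, 31 = 1·18 + 13, 18 = 1·13 + 5, 13 = 2·5 + 3, 5 = 1·3 + 2, 3 = 1·2 + 1, 2 = 2·1 + 0.
Working back up the chain: 1 = 3 − 1·2 = 3 − (5 − 1·3) = −5 + 2·3 = −5 + 2·(13 − 2·5) = 2·13 − 5·5 = 2·13 − 5·(18 − 1·13) = −5·18 + 7·13 = −5·18 + 7·(31 − 1·18) = 7·31 − 12·18 = 7·31 − 12·(49 − 1·31) = −12·49 + 19·31 = −12·49 + 19·(80 − 1·49) = 19·80 − 31·49 = 19·80 − 31·(129 − 1·80) = −31·129 + 50·80. So 129·(-31) + 80·50 = 1.
Times 362: 129·(-11222) + 80·18100 = 362, so (-11222, 18100) solves it.
Adding 141·80 to p and subtracting 141·129 from q gives the tidier solution (58, -89).
Indeed 129·58 + 80·(-89) = 7482 − 7120 = 362.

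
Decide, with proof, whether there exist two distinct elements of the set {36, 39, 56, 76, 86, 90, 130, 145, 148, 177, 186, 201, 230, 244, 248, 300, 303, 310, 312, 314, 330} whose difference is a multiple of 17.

Both 39 and 56 leave remainder 5 on division by 17; their difference 17 = 1·17 is a multiple of 17.

The pair (39, 56) works.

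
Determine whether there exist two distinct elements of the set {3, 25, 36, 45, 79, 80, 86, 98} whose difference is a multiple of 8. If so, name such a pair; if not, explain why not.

No such pair exists.

Residues mod 8: 3↦3, 25↦1, 36↦4, 45↦5, 79↦7, 80↦0, 86↦6, 98↦2.
All 8 residues are distinct, so no two elements differ by a multiple of 8.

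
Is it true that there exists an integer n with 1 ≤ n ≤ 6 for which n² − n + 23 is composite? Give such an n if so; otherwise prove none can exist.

n = 4

At n = 4: 4² − 4 + 23 = 35 = 5·7, which is composite.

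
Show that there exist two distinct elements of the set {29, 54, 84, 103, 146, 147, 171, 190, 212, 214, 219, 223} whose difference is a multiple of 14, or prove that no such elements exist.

There is no such pair.

Reduce each element modulo 14: 29↦1, 54↦12, 84↦0, 103↦5, 146↦6, 147↦7, 171↦3, 190↦8, 212↦2, 214↦4, 219↦9, 223↦13.
No residue repeats among the 12 elements, so no pair has difference ≡ 0 (mod 14).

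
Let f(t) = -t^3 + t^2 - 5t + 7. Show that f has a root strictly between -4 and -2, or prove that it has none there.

Evaluate at the endpoints: f(-4) = 107, f(-2) = 29 — same sign (positive).
f'(t) = -3t^2 + 2t - 5 has discriminant 2² − 4·(-3)·(-5) = -56 < 0, so f' has no real roots and is negative for every real t.
Hence f is strictly decreasing on ℝ, and in particular on [-4, -2]. A strictly monotone function with same-sign endpoint values stays positive on the whole interval, so f has no zero in (-4, -2).

f has no root in that interval.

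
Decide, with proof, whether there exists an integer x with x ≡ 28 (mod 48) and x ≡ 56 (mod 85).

x = 1756

gcd(48, 85) = 1, so the Chinese Remainder Theorem guarantees exactly one residue class mod 4080 satisfying both.
Any solution of the first congruence is x = 28 + 48t; substituting into the second, 48t ≡ 56 − 28 ≡ 28 (mod 85).
To invert 48 modulo 85: 85 = 1·48 + 37, 48 = 1·37 + 11, 37 = 3·11 + 4, 11 = 2·4 + 3, 4 = 1·3 + 1, 3 = 3·1 + 0, and unwinding, 1 = 4 − 1·3 = 4 − (11 − 2·4) = −11 + 3·4 = −11 + 3·(37 − 3·11) = 3·37 − 10·11 = 3·37 − 10·(48 − 1·37) = −10·48 + 13·37 = −10·48 + 13·(85 − 1·48) = 13·85 − 23·48. Thus 48⁻¹ ≡ -23 ≡ 62 (mod 85).
Multiplying by 62: t ≡ 62·28 = 1736 ≡ 36 (mod 85).
With t = 36: x = 28 + 48·36 = 1756.
Indeed 1756 ≡ 28 (mod 48) and 1756 ≡ 56 (mod 85).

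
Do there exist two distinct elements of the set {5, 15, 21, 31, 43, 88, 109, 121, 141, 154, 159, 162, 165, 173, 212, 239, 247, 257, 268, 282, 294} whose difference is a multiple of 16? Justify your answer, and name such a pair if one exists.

Yes: 5 and 21.

Reduce each element mod 16: 5↦5, 15↦15, 21↦5, 31↦15, 43↦11, 88↦8, 109↦13, 121↦9, 141↦13, 154↦10, 159↦15, 162↦2, 165↦5, 173↦13, 212↦4, 239↦15, 247↦7, 257↦1, 268↦12, 282↦10, 294↦6. The residue 5 repeats (at 5 and 21), and 21 − 5 = 16 = 1·16.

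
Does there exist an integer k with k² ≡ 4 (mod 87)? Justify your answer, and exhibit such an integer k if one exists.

k = 85 works: 85² = 7225, and 7225 − 4 = 7221 = 83·87.

k = 85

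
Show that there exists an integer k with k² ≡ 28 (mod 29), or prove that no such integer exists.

k = 12

Take k = 12. Then 12² = 144 = 4·29 + 28, so 12² ≡ 28 (mod 29).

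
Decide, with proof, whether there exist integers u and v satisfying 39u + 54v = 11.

No, no such integers exist.

Any value of 39u + 54v is a multiple of gcd(39, 54) = 3.
However 11 leaves remainder 2 on division by 3.
Hence no integers u, v satisfy the equation.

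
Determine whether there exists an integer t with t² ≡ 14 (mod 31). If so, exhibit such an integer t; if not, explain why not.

t = 13

Take t = 13. Then 13² = 169 = 5·31 + 14, so 13² ≡ 14 (mod 31).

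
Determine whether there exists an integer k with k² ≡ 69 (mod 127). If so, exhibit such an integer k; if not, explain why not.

k = 14

Take k = 14. Then 14² = 196 = 1·127 + 69, so 14² ≡ 69 (mod 127).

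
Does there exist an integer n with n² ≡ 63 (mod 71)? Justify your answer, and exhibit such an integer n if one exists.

Apply Euler's criterion with the prime 71: 63 is a quadratic residue iff 63^35 ≡ 1 (mod 71), and a non-residue iff it is ≡ −1.
Repeated squaring mod 71: 63^2 = 3969 ≡ 64; 63^4 ≡ 64² = 4096 ≡ 49; 63^8 ≡ 49² = 2401 ≡ 58; 63^16 ≡ 58² = 3364 ≡ 27; 63^32 ≡ 27² = 729 ≡ 19.
Since 35 = 32 + 2 + 1, 63^35 ≡ 19 · 64 · 63; multiplying out mod 71: 19·64 = 1216 ≡ 9, then 9·63 = 567 ≡ 70. Thus 63^35 ≡ 70 ≡ −1 (mod 71).
The value −1 means 63 is a non-residue modulo 71, so n² ≡ 63 (mod 71) is impossible.

No, no such integer exists.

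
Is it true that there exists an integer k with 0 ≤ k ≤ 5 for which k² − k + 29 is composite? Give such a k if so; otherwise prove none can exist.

At k = 3: 3² − 3 + 29 = 35 = 5·7, which is composite.

k = 3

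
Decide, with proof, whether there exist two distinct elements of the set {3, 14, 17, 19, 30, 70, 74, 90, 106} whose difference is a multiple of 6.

Both 14 and 74 leave remainder 2 on division by 6; their difference 60 = 10·6 is a multiple of 6.

Yes: 14 and 74.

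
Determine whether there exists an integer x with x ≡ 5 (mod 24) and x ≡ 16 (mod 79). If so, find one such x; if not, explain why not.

x = 1517

gcd(24, 79) = 1, so the Chinese Remainder Theorem guarantees exactly one residue class mod 1896 satisfying both.
Any solution of the first congruence is x = 5 + 24t; substituting into the second, 24t ≡ 16 − 5 ≡ 11 (mod 79).
Since 24·56 = 1344 = 17·79 + 1, the inverse of 24 mod 79 is 56.
Multiplying by 56: t ≡ 56·11 = 616 ≡ 63 (mod 79).
With t = 63: x = 5 + 24·63 = 1517.
Verify: 1517 = 63·24 + 5 and 1517 = 19·79 + 16. ✓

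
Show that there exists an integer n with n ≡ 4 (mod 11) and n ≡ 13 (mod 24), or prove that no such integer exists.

n = 37

Since 11 and 24 share no common factor, CRT says the pair of congruences has a solution (unique mod 264).
Write n = 4 + 11t and require 4 + 11t ≡ 13 (mod 24), i.e. 11t ≡ 9 (mod 24).
Since 11·11 = 121 = 5·24 + 1, the inverse of 11 mod 24 is 11.
Therefore t ≡ 11·9 = 99 ≡ 3 (mod 24).
With t = 3: n = 4 + 11·3 = 37.
Check: 37 mod 11 = 4, 37 mod 24 = 13. ✓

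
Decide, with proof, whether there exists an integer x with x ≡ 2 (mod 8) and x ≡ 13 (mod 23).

gcd(8, 23) = 1, so the Chinese Remainder Theorem guarantees exactly one residue class mod 184 satisfying both.
Any solution of the first congruence is x = 2 + 8t; substituting into the second, 8t ≡ 13 − 2 ≡ 11 (mod 23).
Invert 8 mod 23 by the Euclidean algorithm: 23 = 2·8 + 7, 8 = 1·7 + 1, 7 = 7·1 + 0; back-substituting, 1 = 8 − 1·7 = 8 − (23 − 2·8) = −23 + 3·8. Hence 8·3 ≡ 1, so 8⁻¹ ≡ 3 (mod 23).
Multiplying by 3: t ≡ 3·11 = 33 ≡ 10 (mod 23).
With t = 10: x = 2 + 8·10 = 82.
Check: 82 mod 8 = 2, 82 mod 23 = 13. ✓

x = 82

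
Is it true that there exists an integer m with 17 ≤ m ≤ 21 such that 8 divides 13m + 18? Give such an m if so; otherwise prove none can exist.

The values of 13m + 18 for m = 17, 18, …, 21 are 239, 252, 265, 278, 291; reduced mod 8 these are 7, 4, 1, 6, 3.
None is 0, so 8 never divides 13m + 18 on this range.

No, no such integer m in that range exists.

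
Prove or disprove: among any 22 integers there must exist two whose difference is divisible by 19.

Yes, this is always true.

Partition the integers by their residue mod 19; there are 19 classes.
With 22 integers and only 19 classes, the pigeonhole principle forces two of them, say a and b, into the same class.
Their difference a − b is then a multiple of 19.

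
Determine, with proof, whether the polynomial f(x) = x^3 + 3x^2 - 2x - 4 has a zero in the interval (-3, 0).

Yes, f has a root in the interval.

f(-3) = 2 and f(0) = -4, which have opposite signs.
f is continuous everywhere (it is a polynomial), in particular on [-3, 0].
By the Intermediate Value Theorem, f takes the value 0 somewhere in the open interval.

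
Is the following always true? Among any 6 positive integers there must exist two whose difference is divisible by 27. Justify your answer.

Consider the 6 integers 53, 54, …, 58. They lie in distinct residue classes modulo 27, since 6 ≤ 27.
No two share a residue, so no pair has difference divisible by 27; the claim fails for this set.

No, the set {53, 54, 55, 56, 57, 58} is a counterexample.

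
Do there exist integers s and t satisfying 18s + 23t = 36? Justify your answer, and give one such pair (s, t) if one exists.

s = 2, t = 0

18 and 23 are coprime, so 18s + 23t ranges over all of ℤ.
Run the Euclidean algorithm on 23 and 18: 23 = 1·18 + 5, 18 = 3·5 + 3, 5 = 1·3 + 2, 3 = 1·2 + 1, 2 = 2·1 + 0.
Working back up the chain: 1 = 3 − 1·2 = 3 − (5 − 1·3) = −5 + 2·3 = −5 + 2·(18 − 3·5) = 2·18 − 7·5 = 2·18 − 7·(23 − 1·18) = −7·23 + 9·18. So 18·9 + 23·(-7) = 1.
Times 36: 18·324 + 23·(-252) = 36, so (324, -252) solves it.
The general solution is s = 324 + 23k, t = -252 − 18k; taking k = -14 gives the smaller pair s = 2, t = 0.
Indeed 18·2 + 23·0 = 36 + 0 = 36.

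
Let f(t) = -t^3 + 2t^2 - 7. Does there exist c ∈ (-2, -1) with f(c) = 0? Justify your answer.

f(-2) = 9 and f(-1) = -4, which have opposite signs.
f is continuous everywhere (it is a polynomial), in particular on [-2, -1].
By the Intermediate Value Theorem, f takes the value 0 somewhere in the open interval.

Yes, such a c exists.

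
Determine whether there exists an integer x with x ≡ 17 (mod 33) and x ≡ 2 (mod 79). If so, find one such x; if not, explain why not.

x = 1898

Since 33 and 79 share no common factor, CRT says the pair of congruences has a solution (unique mod 2607).
Any solution of the first congruence is x = 17 + 33t; substituting into the second, 33t ≡ 2 − 17 ≡ 64 (mod 79).
Since 33·12 = 396 = 5·79 + 1, the inverse of 33 mod 79 is 12.
Therefore t ≡ 12·64 = 768 ≡ 57 (mod 79).
Taking t = 57 gives x = 17 + 33·57 = 1898.
Check: 1898 mod 33 = 17, 1898 mod 79 = 2. ✓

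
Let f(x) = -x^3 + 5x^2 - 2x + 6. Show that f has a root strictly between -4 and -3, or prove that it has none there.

The endpoint values f(-4) = 158 and f(-3) = 84 are both positive. Claim: f(x) > 0 for every x in (-4, -3).
Substitute x = -3 − u, where 0 < u < 1 on the interval. Expanding, f(-3 − u) = u^3 + 14u^2 + 59u + 84.
The nonzero coefficients here are all positive, so for u > 0 every term is positive (or zero), and the constant term 84 is strictly positive.
So f is strictly positive on (-4, -3); no root exists in the interval.

No.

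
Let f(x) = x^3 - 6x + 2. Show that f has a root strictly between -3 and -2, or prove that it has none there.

Yes, f has a root in the interval.

f(-3) = -7 and f(-2) = 6, which have opposite signs.
Since f is a polynomial it is continuous on [-3, -2].
By the Intermediate Value Theorem f must vanish at some point of (-3, -2).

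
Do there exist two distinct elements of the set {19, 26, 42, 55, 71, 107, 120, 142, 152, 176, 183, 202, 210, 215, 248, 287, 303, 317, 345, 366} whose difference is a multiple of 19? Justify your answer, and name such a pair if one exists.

19 mod 19 = 0 and 152 mod 19 = 0, so 152 − 19 = 133 = 7·19.

19 and 152 are such a pair.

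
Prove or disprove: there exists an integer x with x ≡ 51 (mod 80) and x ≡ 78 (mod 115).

There is no such integer.

Both moduli are multiples of 5 = gcd(80, 115), so any solution would satisfy x ≡ 51 and x ≡ 78 modulo 5 simultaneously.
These are incompatible: 51 − 78 = -27 is not divisible by 5.
Therefore no such x exists.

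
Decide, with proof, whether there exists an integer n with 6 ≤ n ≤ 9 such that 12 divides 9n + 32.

The values of 9n + 32 for n = 6, 7, 8, 9 are 86, 95, 104, 113; reduced mod 12 these are 2, 11, 8, 5.
None is 0, so 12 never divides 9n + 32 on this range.

No such integer n in that range exists.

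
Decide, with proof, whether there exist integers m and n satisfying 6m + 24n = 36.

Since gcd(6, 24) = 6 and 36 = 6·6, Bézout's identity guarantees a solution.
Dividing through by 6 reduces the equation to 1m + 4n = 6.
The coefficient of m is 1, so setting n = 0 and m = 6 already solves it.
The general solution is m = 6 + 4k, n = 0 − 1k; taking k = -1 gives the smaller pair m = 2, n = 1.
Check: 6·2 + 24·1 = 12 + 24 = 36. ✓

m = 2, n = 1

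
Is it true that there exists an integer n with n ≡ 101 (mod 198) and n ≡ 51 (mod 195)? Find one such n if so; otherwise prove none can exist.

There is no such integer.

Both moduli are multiples of 3 = gcd(198, 195), so any solution would satisfy n ≡ 101 and n ≡ 51 modulo 3 simultaneously.
These are incompatible: 101 − 51 = 50 is not divisible by 3.
Hence the system has no solution.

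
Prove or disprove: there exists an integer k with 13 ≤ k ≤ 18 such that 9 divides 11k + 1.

k = 13 works, since 11·13 + 1 = 144 = 16·9.

k = 13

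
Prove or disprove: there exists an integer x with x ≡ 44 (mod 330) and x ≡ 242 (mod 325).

No, no such integer exists.

gcd(330, 325) = 5. If x ≡ 44 (mod 330) and x ≡ 242 (mod 325), then x ≡ 44 (mod 5) and x ≡ 242 (mod 5).
However 44 ≡ 4 and 242 ≡ 2 (mod 5), and 4 ≠ 2.
Hence the system has no solution.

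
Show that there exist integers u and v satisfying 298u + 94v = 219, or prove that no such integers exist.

No such integers exist.

gcd(298, 94) = 2, so every integer of the form 298u + 94v is a multiple of 2.
But 219 = 2·109 + 1, so 2 ∤ 219.
So the equation is unsolvable over ℤ.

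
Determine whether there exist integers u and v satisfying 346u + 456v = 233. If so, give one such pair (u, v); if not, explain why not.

gcd(346, 456) = 2, so every integer of the form 346u + 456v is a multiple of 2.
But 233 is not a multiple of 2 (it leaves remainder 1).
Hence no integers u, v satisfy the equation.

No such integers exist.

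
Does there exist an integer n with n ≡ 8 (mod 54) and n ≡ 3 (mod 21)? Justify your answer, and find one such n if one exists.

Reduce both congruences modulo 3, which divides 54 and 21: they say n ≡ 8 (mod 3) and n ≡ 3 (mod 3).
However 8 ≡ 2 and 3 ≡ 0 (mod 3), and 2 ≠ 0.
Therefore no such n exists.

There is no such integer.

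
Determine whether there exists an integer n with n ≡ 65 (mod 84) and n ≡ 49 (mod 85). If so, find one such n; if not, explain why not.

n = 1409

gcd(84, 85) = 1, so the Chinese Remainder Theorem guarantees exactly one residue class mod 7140 satisfying both.
Any solution of the first congruence is n = 65 + 84t; substituting into the second, 84t ≡ 49 − 65 ≡ 69 (mod 85).
Since 84·84 = 7056 = 83·85 + 1, the inverse of 84 mod 85 is 84.
Multiplying by 84: t ≡ 84·69 = 5796 ≡ 16 (mod 85).
Taking t = 16 gives n = 65 + 84·16 = 1409.
Indeed 1409 ≡ 65 (mod 84) and 1409 ≡ 49 (mod 85).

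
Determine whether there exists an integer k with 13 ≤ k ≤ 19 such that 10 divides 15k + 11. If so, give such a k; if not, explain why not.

No, no such integer k in that range exists.

For k = 13, 14, …, 19 the values of 15k + 11 modulo 10 are 6, 1, 6, 1, 6, 1, 6 respectively.
None is 0, so 10 never divides 15k + 11 on this range.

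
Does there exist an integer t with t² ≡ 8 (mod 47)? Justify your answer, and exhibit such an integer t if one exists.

Take t = 33. Then 33² = 1089 = 23·47 + 8, so 33² ≡ 8 (mod 47).

t = 33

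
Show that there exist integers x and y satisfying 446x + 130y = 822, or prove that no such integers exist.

gcd(446, 130) = 2, and 2 divides 822, so integer solutions exist.
Dividing through by 2 reduces the equation to 223x + 65y = 411.
Dividing repeatedly: 223 = 3·65 + 28, 65 = 2·28 + 9, 28 = 3·9 + 1, 9 = 9·1 + 0.
Unwinding: 1 = 28 − 3·9 = 28 − 3·(65 − 2·28) = −3·65 + 7·28 = −3·65 + 7·(223 − 3·65) = 7·223 − 24·65, i.e. 223·7 + 65·(-24) = 1.
Multiplying through by 411: x = 7·411 = 2877, y = (-24)·411 = -9864 is a solution.
Shifting by a multiple of (65, −223) keeps it a solution: x = 2877 − 44·65 = 17, y = -9864 + 44·223 = -52.
Indeed 446·17 + 130·(-52) = 7582 − 6760 = 822.

x = 17, y = -52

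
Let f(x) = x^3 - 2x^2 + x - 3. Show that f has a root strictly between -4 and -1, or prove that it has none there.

f(-4) = -103 and f(-1) = -7, both negative, so a sign-change argument is unavailable; we show f keeps this sign on the whole interval.
Substitute x = -1 − u, where 0 < u < 3 on the interval. Expanding, f(-1 − u) = -u^3 - 5u^2 - 8u - 7.
The nonzero coefficients here are all negative, so for u > 0 every term is negative (or zero), and the constant term -7 is strictly negative.
So f is strictly negative on (-4, -1); no root exists in the interval.

No such root exists.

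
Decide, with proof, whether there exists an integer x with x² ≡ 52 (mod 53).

Take x = 23. Then 23² = 529 = 9·53 + 52, so 23² ≡ 52 (mod 53).

x = 23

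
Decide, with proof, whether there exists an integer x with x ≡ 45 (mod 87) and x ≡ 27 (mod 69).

x = 1959

gcd(87, 69) = 3. A simultaneous solution exists iff 45 ≡ 27 (mod 3); here 45 mod 3 = 0 = 27 mod 3, so it does.
Put x = 45 + 87t, so we need 87t ≡ 51 (mod 69), equivalently (divide by 3) 29t ≡ 17 (mod 23).
29 ≡ 6 (mod 23), so this reads 6t ≡ 17 (mod 23). Since 6·4 = 24 = 1·23 + 1, the inverse of 6 mod 23 is 4.
Therefore t ≡ 4·17 = 68 ≡ 22 (mod 23).
Then x = 45 + 87·22 = 1959.
Verify: 1959 = 22·87 + 45 and 1959 = 28·69 + 27. ✓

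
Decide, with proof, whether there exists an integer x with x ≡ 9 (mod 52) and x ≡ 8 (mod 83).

x = 3909

gcd(52, 83) = 1, so the Chinese Remainder Theorem guarantees exactly one residue class mod 4316 satisfying both.
Write x = 9 + 52t and require 9 + 52t ≡ 8 (mod 83), i.e. 52t ≡ 82 (mod 83).
Invert 52 mod 83 by the Euclidean algorithm: 83 = 1·52 + 31, 52 = 1·31 + 21, 31 = 1·21 + 10, 21 = 2·10 + 1, 10 = 10·1 + 0; back-substituting, 1 = 21 − 2·10 = 21 − 2·(31 − 1·21) = −2·31 + 3·21 = −2·31 + 3·(52 − 1·31) = 3·52 − 5·31 = 3·52 − 5·(83 − 1·52) = −5·83 + 8·52. Hence 52·8 ≡ 1, so 52⁻¹ ≡ 8 (mod 83).
Multiplying by 8: t ≡ 8·82 = 656 ≡ 75 (mod 83).
Taking t = 75 gives x = 9 + 52·75 = 3909.
Verify: 3909 = 75·52 + 9 and 3909 = 47·83 + 8. ✓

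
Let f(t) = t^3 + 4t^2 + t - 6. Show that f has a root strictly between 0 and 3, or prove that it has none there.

Such a root exists.

f(0) = -6 and f(3) = 60, which have opposite signs.
As a polynomial, f is continuous on every closed interval.
By the Intermediate Value Theorem f must vanish at some point of (0, 3).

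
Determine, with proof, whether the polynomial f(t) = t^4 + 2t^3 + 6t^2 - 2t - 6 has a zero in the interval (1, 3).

f(1) = 1 and f(3) = 177, both positive, so a sign-change argument is unavailable; we show f keeps this sign on the whole interval.
Substitute t = 1 + u, where 0 < u < 2 on the interval. Expanding, f(1 + u) = u^4 + 6u^3 + 18u^2 + 20u + 1.
All 5 nonzero coefficients of this polynomial in u are positive; hence for u > 0 the value is a sum of positive terms (the constant 1 among them).
So f is strictly positive on (1, 3); no root exists in the interval.

No such root exists.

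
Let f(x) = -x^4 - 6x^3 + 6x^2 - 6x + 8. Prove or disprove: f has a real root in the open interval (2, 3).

f(2) = -44 and f(3) = -199, both negative, so a sign-change argument is unavailable; we show f keeps this sign on the whole interval.
Shift to the endpoint 2: with x = 2 + u (0 < u < 1), one computes f(2 + u) = -u^4 - 14u^3 - 54u^2 - 86u - 44.
The nonzero coefficients here are all negative, so for u > 0 every term is negative (or zero), and the constant term -44 is strictly negative.
Therefore f(x) < 0 throughout (2, 3), and f has no zero there.

No such root exists.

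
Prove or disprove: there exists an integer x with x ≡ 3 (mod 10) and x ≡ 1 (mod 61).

x = 123

The moduli 10 and 61 are coprime, so by the Chinese Remainder Theorem a unique solution modulo 610 exists.
Write x = 3 + 10t and require 3 + 10t ≡ 1 (mod 61), i.e. 10t ≡ 59 (mod 61).
To invert 10 modulo 61: 61 = 6·10 + 1, 10 = 10·1 + 0, and unwinding, 1 = 61 − 6·10. Thus 10⁻¹ ≡ -6 ≡ 55 (mod 61).
Multiplying by 55: t ≡ 55·59 = 3245 ≡ 12 (mod 61).
Taking t = 12 gives x = 3 + 10·12 = 123.
Verify: 123 = 12·10 + 3 and 123 = 2·61 + 1. ✓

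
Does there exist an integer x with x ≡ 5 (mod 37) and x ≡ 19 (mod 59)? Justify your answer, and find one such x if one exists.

x = 1966

Since 37 and 59 share no common factor, CRT says the pair of congruences has a solution (unique mod 2183).
Any solution of the first congruence is x = 5 + 37t; substituting into the second, 37t ≡ 19 − 5 ≡ 14 (mod 59).
Since 37·8 = 296 = 5·59 + 1, the inverse of 37 mod 59 is 8.
Multiplying by 8: t ≡ 8·14 = 112 ≡ 53 (mod 59).
Taking t = 53 gives x = 5 + 37·53 = 1966.
Indeed 1966 ≡ 5 (mod 37) and 1966 ≡ 19 (mod 59).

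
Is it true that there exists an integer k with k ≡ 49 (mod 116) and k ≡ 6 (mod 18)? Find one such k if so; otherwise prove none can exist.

No such integer exists.

Both moduli are multiples of 2 = gcd(116, 18), so any solution would satisfy k ≡ 49 and k ≡ 6 modulo 2 simultaneously.
However 49 ≡ 1 and 6 ≡ 0 (mod 2), and 1 ≠ 0.
So no integer satisfies both congruences.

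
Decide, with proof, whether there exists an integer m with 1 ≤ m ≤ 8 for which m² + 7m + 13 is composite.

At m = 4: 4² + 7·4 + 13 = 57 = 3·19, which is composite.

m = 4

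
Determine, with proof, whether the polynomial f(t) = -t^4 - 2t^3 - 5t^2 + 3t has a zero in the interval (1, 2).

No.

The endpoint values f(1) = -5 and f(2) = -46 are both negative. Claim: f(t) < 0 for every t in (1, 2).
Shift to the endpoint 1: with t = 1 + u (0 < u < 1), one computes f(1 + u) = -u^4 - 6u^3 - 17u^2 - 17u - 5.
All 5 nonzero coefficients of this polynomial in u are negative; hence for u > 0 the value is a sum of negative terms (the constant -5 among them).
So f is strictly negative on (1, 2); no root exists in the interval.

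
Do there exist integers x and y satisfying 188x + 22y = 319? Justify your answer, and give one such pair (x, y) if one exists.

There are no such integers.

Any value of 188x + 22y is a multiple of gcd(188, 22) = 2.
However 319 leaves remainder 1 on division by 2.
Therefore 188x + 22y = 319 has no solution in integers.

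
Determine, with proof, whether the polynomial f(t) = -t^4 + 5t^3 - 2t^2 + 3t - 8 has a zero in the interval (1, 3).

f(1) = -3 and f(3) = 37, which have opposite signs.
As a polynomial, f is continuous on every closed interval.
By the Intermediate Value Theorem, f takes the value 0 somewhere in the open interval.

Yes, f has a root in the interval.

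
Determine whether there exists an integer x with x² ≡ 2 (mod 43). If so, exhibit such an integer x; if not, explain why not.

There is no such integer.

43 is prime, so by Euler's criterion 2 is a square mod 43 iff 2^((43−1)/2) = 2^21 ≡ 1 (mod 43).
Repeated squaring mod 43: 2^2 = 4 ≡ 4; 2^4 ≡ 4² = 16 ≡ 16; 2^8 ≡ 16² = 256 ≡ 41; 2^16 ≡ 41² = 1681 ≡ 4.
Since 21 = 16 + 4 + 1, 2^21 ≡ 4 · 16 · 2; multiplying out mod 43: 4·16 = 64 ≡ 21, then 21·2 = 42 ≡ 42. Thus 2^21 ≡ 42 ≡ −1 (mod 43).
The value −1 means 2 is a non-residue modulo 43, so x² ≡ 2 (mod 43) is impossible.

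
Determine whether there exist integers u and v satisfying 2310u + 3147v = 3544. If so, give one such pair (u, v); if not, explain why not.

Both 2310 and 3147 are divisible by gcd(2310, 3147) = 3, hence so is any combination 2310u + 3147v.
But 3544 is not a multiple of 3 (it leaves remainder 1).
Therefore 2310u + 3147v = 3544 has no solution in integers.

No, no such integers exist.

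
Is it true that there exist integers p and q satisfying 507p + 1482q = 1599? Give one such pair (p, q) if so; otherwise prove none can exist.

gcd(507, 1482) = 39, and 39 divides 1599, so integer solutions exist.
Dividing through by 39 reduces the equation to 13p + 38q = 41.
Euclidean algorithm: 38 = 2·13 + 12, 13 = 1·12 + 1, 12 = 12·1 + 0.
Unwinding: 1 = 13 − 1·12 = 13 − (38 − 2·13) = −38 + 3·13, i.e. 13·3 + 38·(-1) = 1.
Times 41: 13·123 + 38·(-41) = 41, so (123, -41) solves it.
Subtracting 3·38 from p and adding 3·13 to q gives the tidier solution (9, -2).
Check: 507·9 + 1482·(-2) = 4563 − 2964 = 1599. ✓

p = 9, q = -2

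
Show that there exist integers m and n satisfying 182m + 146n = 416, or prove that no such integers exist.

m = 44, n = -52

gcd(182, 146) = 2, and 2 divides 416, so integer solutions exist.
Dividing through by 2 reduces the equation to 91m + 73n = 208.
Euclidean algorithm: 91 = 1·73 + 18, 73 = 4·18 + 1, 18 = 18·1 + 0.
Back-substituting, 1 = 73 − 4·18 = 73 − 4·(91 − 1·73) = −4·91 + 5·73; that is, 91·(-4) + 73·5 = 1.
Scaling by 208 gives the particular solution (m, n) = (-832, 1040).
The general solution is m = -832 + 73k, n = 1040 − 91k; taking k = 12 gives the smaller pair m = 44, n = -52.
Check: 182·44 + 146·(-52) = 8008 − 7592 = 416. ✓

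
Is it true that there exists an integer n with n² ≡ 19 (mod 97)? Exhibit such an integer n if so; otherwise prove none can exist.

No, no such integer exists.

97 is prime, so by Euler's criterion 19 is a square mod 97 iff 19^((97−1)/2) = 19^48 ≡ 1 (mod 97).
Repeated squaring mod 97: 19^2 = 361 ≡ 70; 19^4 ≡ 70² = 4900 ≡ 50; 19^8 ≡ 50² = 2500 ≡ 75; 19^16 ≡ 75² = 5625 ≡ 96; 19^32 ≡ 96² = 9216 ≡ 1.
Since 48 = 32 + 16, 19^48 ≡ 1 · 96; multiplying out mod 97: 1·96 = 96 ≡ 96. Thus 19^48 ≡ 96 ≡ −1 (mod 97).
The value −1 means 19 is a non-residue modulo 97, so n² ≡ 19 (mod 97) is impossible.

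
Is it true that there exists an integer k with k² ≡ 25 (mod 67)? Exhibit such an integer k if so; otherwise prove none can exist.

Take k = 62. Then 62² = 3844 = 57·67 + 25, so 62² ≡ 25 (mod 67).

k = 62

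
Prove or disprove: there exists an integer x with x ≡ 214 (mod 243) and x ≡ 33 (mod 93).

Reduce both congruences modulo 3, which divides 243 and 93: they say x ≡ 214 (mod 3) and x ≡ 33 (mod 3).
But 214 mod 3 = 1 while 33 mod 3 = 0, a contradiction.
So no integer satisfies both congruences.

No, no such integer exists.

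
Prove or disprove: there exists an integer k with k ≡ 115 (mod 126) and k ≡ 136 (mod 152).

Reduce both congruences modulo 2, which divides 126 and 152: they say k ≡ 115 (mod 2) and k ≡ 136 (mod 2).
However 115 ≡ 1 and 136 ≡ 0 (mod 2), and 1 ≠ 0.
So no integer satisfies both congruences.

No, no such integer exists.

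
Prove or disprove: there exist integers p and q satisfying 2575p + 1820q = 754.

No such integers exist.

Both 2575 and 1820 are divisible by gcd(2575, 1820) = 5, hence so is any combination 2575p + 1820q.
However 754 leaves remainder 4 on division by 5.
Hence no integers p, q satisfy the equation.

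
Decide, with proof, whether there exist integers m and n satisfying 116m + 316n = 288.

Since gcd(116, 316) = 4 and 288 = 4·72, Bézout's identity guarantees a solution.
Dividing through by 4 reduces the equation to 29m + 79n = 72.
Run the Euclidean algorithm on 79 and 29: 79 = 2·29 + 21, 29 = 1·21 + 8, 21 = 2·8 + 5, 8 = 1·5 + 3, 5 = 1·3 + 2, 3 = 1·2 + 1, 2 = 2·1 + 0.
Back-substituting, 1 = 3 − 1·2 = 3 − (5 − 1·3) = −5 + 2·3 = −5 + 2·(8 − 1·5) = 2·8 − 3·5 = 2·8 − 3·(21 − 2·8) = −3·21 + 8·8 = −3·21 + 8·(29 − 1·21) = 8·29 − 11·21 = 8·29 − 11·(79 − 2·29) = −11·79 + 30·29; that is, 29·30 + 79·(-11) = 1.
Times 72: 29·2160 + 79·(-792) = 72, so (2160, -792) solves it.
The general solution is m = 2160 + 79k, n = -792 − 29k; taking k = -27 gives the smaller pair m = 27, n = -9.
Indeed 116·27 + 316·(-9) = 3132 − 2844 = 288.

m = 27, n = -9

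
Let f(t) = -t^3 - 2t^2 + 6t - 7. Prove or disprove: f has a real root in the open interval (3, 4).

No.

f(3) = -34 and f(4) = -79, both negative, so a sign-change argument is unavailable; we show f keeps this sign on the whole interval.
Substitute t = 3 + u, where 0 < u < 1 on the interval. Expanding, f(3 + u) = -u^3 - 11u^2 - 33u - 34.
The nonzero coefficients here are all negative, so for u > 0 every term is negative (or zero), and the constant term -34 is strictly negative.
So f is strictly negative on (3, 4); no root exists in the interval.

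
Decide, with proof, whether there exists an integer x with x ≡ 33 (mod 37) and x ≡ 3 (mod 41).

x = 1069

gcd(37, 41) = 1, so the Chinese Remainder Theorem guarantees exactly one residue class mod 1517 satisfying both.
Write x = 33 + 37t and require 33 + 37t ≡ 3 (mod 41), i.e. 37t ≡ 11 (mod 41).
Since 37·10 = 370 = 9·41 + 1, the inverse of 37 mod 41 is 10.
Multiplying by 10: t ≡ 10·11 = 110 ≡ 28 (mod 41).
With t = 28: x = 33 + 37·28 = 1069.
Check: 1069 mod 37 = 33, 1069 mod 41 = 3. ✓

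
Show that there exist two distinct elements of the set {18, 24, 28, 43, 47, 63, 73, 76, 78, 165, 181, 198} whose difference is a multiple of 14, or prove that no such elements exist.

Reduce each element modulo 14: 18↦4, 24↦10, 28↦0, 43↦1, 47↦5, 63↦7, 73↦3, 76↦6, 78↦8, 165↦11, 181↦13, 198↦2.
No residue repeats among the 12 elements, so no pair has difference ≡ 0 (mod 14).

No, no such pair exists.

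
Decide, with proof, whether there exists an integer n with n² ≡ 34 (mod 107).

n = 81

Take n = 81. Then 81² = 6561 = 61·107 + 34, so 81² ≡ 34 (mod 107).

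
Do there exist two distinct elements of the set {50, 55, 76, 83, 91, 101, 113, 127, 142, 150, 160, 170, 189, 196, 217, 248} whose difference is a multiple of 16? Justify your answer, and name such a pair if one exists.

No such pair exists.

Two integers differ by a multiple of 16 exactly when they have the same residue mod 16. The residues are 50↦2, 55↦7, 76↦12, 83↦3, 91↦11, 101↦5, 113↦1, 127↦15, 142↦14, 150↦6, 160↦0, 170↦10, 189↦13, 196↦4, 217↦9, 248↦8.
All 16 residues are distinct, so no two elements differ by a multiple of 16.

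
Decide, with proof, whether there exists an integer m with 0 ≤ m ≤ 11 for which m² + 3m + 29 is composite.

At m = 1: 1² + 3·1 + 29 = 33 = 3·11, which is composite.

m = 1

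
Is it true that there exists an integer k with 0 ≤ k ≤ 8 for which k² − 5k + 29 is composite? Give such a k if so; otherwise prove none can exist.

At k = 6: 6² − 5·6 + 29 = 35 = 5·7, which is composite.

k = 6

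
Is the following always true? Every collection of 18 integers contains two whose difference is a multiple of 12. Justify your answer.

Yes, this is always true.

Partition the integers by their residue mod 12; there are 12 classes.
Since 18 > 12, two of the 18 integers must share a residue class by the pigeonhole principle; call them a and b.
Their difference a − b is then a multiple of 12.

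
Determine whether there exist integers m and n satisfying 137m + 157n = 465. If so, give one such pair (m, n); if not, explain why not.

137 and 157 are coprime, so 137m + 157n ranges over all of ℤ.
Euclidean algorithm: 157 = 1·137 + 20, 137 = 6·20 + 17, 20 = 1·17 + 3, 17 = 5·3 + 2, 3 = 1·2 + 1, 2 = 2·1 + 0.
Unwinding: 1 = 3 − 1·2 = 3 − (17 − 5·3) = −17 + 6·3 = −17 + 6·(20 − 1·17) = 6·20 − 7·17 = 6·20 − 7·(137 − 6·20) = −7·137 + 48·20 = −7·137 + 48·(157 − 1·137) = 48·157 − 55·137, i.e. 137·(-55) + 157·48 = 1.
Times 465: 137·(-25575) + 157·22320 = 465, so (-25575, 22320) solves it.
The general solution is m = -25575 + 157k, n = 22320 − 137k; taking k = 163 gives the smaller pair m = 16, n = -11.
Check: 137·16 + 157·(-11) = 2192 − 1727 = 465. ✓

m = 16, n = -11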